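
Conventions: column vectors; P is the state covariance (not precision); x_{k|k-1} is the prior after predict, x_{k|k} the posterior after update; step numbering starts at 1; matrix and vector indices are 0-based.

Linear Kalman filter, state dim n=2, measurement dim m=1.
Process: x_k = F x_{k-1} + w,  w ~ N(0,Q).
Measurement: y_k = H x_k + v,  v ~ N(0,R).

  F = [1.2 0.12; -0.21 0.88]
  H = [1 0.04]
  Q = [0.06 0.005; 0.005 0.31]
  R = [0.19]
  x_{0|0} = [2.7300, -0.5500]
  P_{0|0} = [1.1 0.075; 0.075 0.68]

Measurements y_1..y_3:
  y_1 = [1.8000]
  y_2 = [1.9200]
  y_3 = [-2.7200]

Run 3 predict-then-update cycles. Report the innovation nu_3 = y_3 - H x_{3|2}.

innov = [-4.9953]

step 1: x^-=[3.2100, -1.0573]  P^-=[1.6754 -0.1231; -0.1231 0.8574]  S=[1.8569]  K=[0.8996; -0.0478]  nu=[-1.3677]  x^+=[1.9796, -0.9919]  P^+=[0.1727 -0.0432; -0.0432 0.8531]
step 2: x^-=[2.2565, -1.2886]  P^-=[0.3085 0.0070; 0.0070 0.9943]  S=[0.5006]  K=[0.6167; 0.0935]  nu=[-0.2850]  x^+=[2.0808, -1.3152]  P^+=[0.1181 -0.0218; -0.0218 0.9899]
step 3: x^-=[2.3391, -1.5944]  P^-=[0.2380 0.0573; 0.0573 1.0898]  S=[0.4343]  K=[0.5532; 0.2323]  nu=[-4.9953]  x^+=[-0.4244, -2.7547]  P^+=[0.1051 0.0015; 0.0015 1.0664]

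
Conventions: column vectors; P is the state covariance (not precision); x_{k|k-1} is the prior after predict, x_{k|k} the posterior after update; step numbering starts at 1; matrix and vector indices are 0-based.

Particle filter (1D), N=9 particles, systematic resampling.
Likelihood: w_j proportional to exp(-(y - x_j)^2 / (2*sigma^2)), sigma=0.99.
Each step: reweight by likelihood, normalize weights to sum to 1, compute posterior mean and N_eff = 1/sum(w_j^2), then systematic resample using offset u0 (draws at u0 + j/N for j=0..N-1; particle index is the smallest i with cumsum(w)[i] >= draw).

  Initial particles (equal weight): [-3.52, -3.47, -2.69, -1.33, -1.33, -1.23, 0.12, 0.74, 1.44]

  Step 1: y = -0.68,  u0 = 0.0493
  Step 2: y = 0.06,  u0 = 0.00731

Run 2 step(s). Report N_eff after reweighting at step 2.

step 1: w=[0.0043, 0.0049, 0.0334, 0.2115, 0.2115, 0.2248, 0.1893, 0.0938, 0.0265]  mean=-0.8309  Neff=5.3623  idx=[3, 3, 4, 4, 5, 5, 6, 6, 7]
step 2: w=[0.0727, 0.0727, 0.0727, 0.0727, 0.0833, 0.0833, 0.1944, 0.1944, 0.1538]  mean=-0.4312  Neff=7.4482  idx=[0, 1, 3, 4, 5, 6, 7, 7, 8]

N_eff = 7.4482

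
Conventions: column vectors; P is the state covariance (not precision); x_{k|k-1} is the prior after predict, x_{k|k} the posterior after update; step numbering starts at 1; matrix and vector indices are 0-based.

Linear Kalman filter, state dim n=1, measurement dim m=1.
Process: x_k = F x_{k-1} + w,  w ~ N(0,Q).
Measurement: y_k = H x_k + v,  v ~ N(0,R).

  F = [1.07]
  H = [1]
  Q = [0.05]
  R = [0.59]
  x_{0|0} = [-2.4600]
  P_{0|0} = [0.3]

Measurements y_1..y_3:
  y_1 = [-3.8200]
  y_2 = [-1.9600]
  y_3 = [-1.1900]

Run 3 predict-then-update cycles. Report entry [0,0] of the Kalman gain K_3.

step 1: x^-=[-2.6322]  P^-=[0.3935]  S=[0.9835]  K=[0.4001]  nu=[-1.1878]  x^+=[-3.1074]  P^+=[0.2360]
step 2: x^-=[-3.3249]  P^-=[0.3203]  S=[0.9103]  K=[0.3518]  nu=[1.3649]  x^+=[-2.8447]  P^+=[0.2076]
step 3: x^-=[-3.0438]  P^-=[0.2877]  S=[0.8777]  K=[0.3278]  nu=[1.8538]  x^+=[-2.4362]  P^+=[0.1934]

K[0,0] = 0.3278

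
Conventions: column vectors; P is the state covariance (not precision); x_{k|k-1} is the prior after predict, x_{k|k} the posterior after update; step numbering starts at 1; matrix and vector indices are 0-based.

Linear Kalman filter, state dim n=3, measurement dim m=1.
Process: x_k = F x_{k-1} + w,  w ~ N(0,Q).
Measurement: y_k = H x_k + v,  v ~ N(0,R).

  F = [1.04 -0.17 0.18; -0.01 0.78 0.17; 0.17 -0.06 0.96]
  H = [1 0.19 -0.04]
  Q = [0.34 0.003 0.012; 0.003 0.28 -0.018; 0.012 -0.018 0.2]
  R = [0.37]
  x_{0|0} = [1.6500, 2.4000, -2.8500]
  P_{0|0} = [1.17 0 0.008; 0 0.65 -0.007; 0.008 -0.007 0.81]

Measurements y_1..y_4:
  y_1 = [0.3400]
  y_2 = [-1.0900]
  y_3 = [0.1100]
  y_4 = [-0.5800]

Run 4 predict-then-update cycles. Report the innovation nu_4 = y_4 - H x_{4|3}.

innov = [0.4323]

step 1: x^-=[0.7950, 1.3710, -2.5995]  P^-=[1.6539 -0.0700 0.3749; -0.0700 0.6971 0.0768; 0.3749 0.0768 0.9861]  S=[1.9929]  K=[0.8157; 0.0298; 0.1756]  nu=[-0.8195]  x^+=[0.1266, 1.3466, -2.7434]  P^+=[0.3279 -0.1184 0.0894; -0.1184 0.6953 0.0663; 0.0894 0.0663 0.9246]
step 2: x^-=[-0.5911, 0.5827, -2.6930]  P^-=[0.8160 -0.1376 0.3281; -0.1376 0.7489 0.1347; 0.3281 0.1347 1.0880]  S=[1.1342]  K=[0.6848; -0.0006; 0.2734]  nu=[-0.7173]  x^+=[-1.0823, 0.5831, -2.8891]  P^+=[0.2841 -0.1371 0.1157; -0.1371 0.7489 0.1349; 0.1157 0.1349 1.0032]
step 3: x^-=[-1.7448, -0.0255, -2.9925]  P^-=[0.7849 -0.1447 0.3513; -0.1447 0.8022 0.1938; 0.3513 0.1938 1.1605]  S=[1.0997]  K=[0.6760; -0.0001; 0.3107]  nu=[1.7400]  x^+=[-0.5686, -0.0256, -2.4519]  P^+=[0.2824 -0.1447 0.1203; -0.1447 0.8022 0.1938; 0.1203 0.1938 1.0543]
step 4: x^-=[-1.0284, -0.4311, -2.4490]  P^-=[0.7871 -0.1490 0.3556; -0.1490 0.8518 0.2423; 0.3556 0.2423 1.2026]  S=[1.1011]  K=[0.6763; 0.0029; 0.3211]  nu=[0.4323]  x^+=[-0.7360, -0.4299, -2.3102]  P^+=[0.2836 -0.1511 0.1165; -0.1511 0.8518 0.2412; 0.1165 0.2412 1.0891]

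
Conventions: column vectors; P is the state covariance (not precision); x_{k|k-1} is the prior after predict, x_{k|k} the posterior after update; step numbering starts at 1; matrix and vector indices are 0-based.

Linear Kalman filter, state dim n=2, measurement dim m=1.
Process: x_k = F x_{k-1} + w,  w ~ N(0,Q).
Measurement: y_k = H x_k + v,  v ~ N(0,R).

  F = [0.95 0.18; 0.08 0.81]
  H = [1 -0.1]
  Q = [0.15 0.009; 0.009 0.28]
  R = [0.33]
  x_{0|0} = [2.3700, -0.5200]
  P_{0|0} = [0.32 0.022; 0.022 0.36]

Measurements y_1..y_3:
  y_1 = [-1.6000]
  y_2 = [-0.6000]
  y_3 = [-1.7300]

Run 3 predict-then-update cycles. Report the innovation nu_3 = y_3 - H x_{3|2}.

step 1: x^-=[2.1579, -0.2316]  P^-=[0.4580 0.1031; 0.1031 0.5211]  S=[0.7726]  K=[0.5795; 0.0659]  nu=[-3.7811]  x^+=[-0.0331, -0.4809]  P^+=[0.1986 0.0735; 0.0735 0.5177]
step 2: x^-=[-0.1180, -0.3922]  P^-=[0.3711 0.1572; 0.1572 0.6305]  S=[0.6760]  K=[0.5258; 0.1393]  nu=[-0.5212]  x^+=[-0.3920, -0.4648]  P^+=[0.1843 0.1077; 0.1077 0.6174]
step 3: x^-=[-0.4561, -0.4079]  P^-=[0.3731 0.1974; 0.1974 0.7002]  S=[0.6707]  K=[0.5269; 0.1900]  nu=[-1.3147]  x^+=[-1.1489, -0.6577]  P^+=[0.1869 0.1303; 0.1303 0.6760]

innov = [-1.3147]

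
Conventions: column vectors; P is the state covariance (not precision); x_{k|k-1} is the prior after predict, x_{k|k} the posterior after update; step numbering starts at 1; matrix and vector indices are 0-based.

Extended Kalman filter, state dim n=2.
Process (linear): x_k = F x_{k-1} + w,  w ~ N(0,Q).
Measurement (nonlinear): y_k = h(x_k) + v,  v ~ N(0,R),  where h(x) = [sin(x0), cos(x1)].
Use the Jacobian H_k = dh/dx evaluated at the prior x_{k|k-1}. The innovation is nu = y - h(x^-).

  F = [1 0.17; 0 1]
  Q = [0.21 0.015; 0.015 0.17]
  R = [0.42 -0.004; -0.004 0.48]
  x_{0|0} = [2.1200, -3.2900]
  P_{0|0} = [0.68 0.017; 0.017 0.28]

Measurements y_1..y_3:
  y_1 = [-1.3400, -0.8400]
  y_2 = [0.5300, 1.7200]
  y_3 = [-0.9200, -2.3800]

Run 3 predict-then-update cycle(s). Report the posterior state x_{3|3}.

x_post = [-0.5287, -2.9827]

step 1: x^-=[1.5607, -3.2900]  P^-=[0.9039 0.0796; 0.0796 0.4500]  H_jac=[0.0101 0.0000; 0.0000 -0.1479]  S=[0.4201 -0.0041; -0.0041 0.4898]  K=[0.0215 -0.0238; 0.0006 -0.1358]  nu=[-2.3399, 0.1490]  x^+=[1.5069, -3.3116]  P^+=[0.9034 0.0780; 0.0780 0.4410]
step 2: x^-=[0.9439, -3.3116]  P^-=[1.1527 0.1680; 0.1680 0.6110]  H_jac=[0.5866 0.0000; 0.0000 -0.1692]  S=[0.8167 -0.0207; -0.0207 0.4975]  K=[0.8274 -0.0227; 0.1155 -0.2030]  nu=[-0.2798, 2.7056]  x^+=[0.6508, -3.8931]  P^+=[0.5925 0.0841; 0.0841 0.5786]
step 3: x^-=[-0.0110, -3.8931]  P^-=[0.8478 0.1974; 0.1974 0.7486]  H_jac=[0.9999 0.0000; 0.0000 -0.6827]  S=[1.2677 -0.1388; -0.1388 0.8290]  K=[0.6631 -0.0516; 0.0899 -0.6015]  nu=[-0.9090, -1.6493]  x^+=[-0.5287, -2.9827]  P^+=[0.2787 0.0402; 0.0402 0.4234]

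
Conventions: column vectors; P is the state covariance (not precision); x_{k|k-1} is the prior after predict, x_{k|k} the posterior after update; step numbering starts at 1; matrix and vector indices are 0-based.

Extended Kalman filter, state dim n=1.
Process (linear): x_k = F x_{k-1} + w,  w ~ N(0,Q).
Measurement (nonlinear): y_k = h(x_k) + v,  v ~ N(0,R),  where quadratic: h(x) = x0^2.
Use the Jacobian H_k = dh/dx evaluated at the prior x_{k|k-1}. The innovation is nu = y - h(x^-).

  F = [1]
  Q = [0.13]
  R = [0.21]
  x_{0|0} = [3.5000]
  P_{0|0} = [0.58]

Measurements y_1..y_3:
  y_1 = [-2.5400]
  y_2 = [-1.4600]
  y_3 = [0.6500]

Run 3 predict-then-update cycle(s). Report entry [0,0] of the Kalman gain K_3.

K[0,0] = 0.3892

step 1: x^-=[3.5000]  P^-=[0.7100]  H_jac=[7.0000]  S=[35.0000]  K=[0.1420]  nu=[-14.7900]  x^+=[1.3998]  P^+=[0.0043]
step 2: x^-=[1.3998]  P^-=[0.1343]  H_jac=[2.7996]  S=[1.2623]  K=[0.2978]  nu=[-3.4195]  x^+=[0.3816]  P^+=[0.0223]
step 3: x^-=[0.3816]  P^-=[0.1523]  H_jac=[0.7632]  S=[0.2987]  K=[0.3892]  nu=[0.5044]  x^+=[0.5779]  P^+=[0.1071]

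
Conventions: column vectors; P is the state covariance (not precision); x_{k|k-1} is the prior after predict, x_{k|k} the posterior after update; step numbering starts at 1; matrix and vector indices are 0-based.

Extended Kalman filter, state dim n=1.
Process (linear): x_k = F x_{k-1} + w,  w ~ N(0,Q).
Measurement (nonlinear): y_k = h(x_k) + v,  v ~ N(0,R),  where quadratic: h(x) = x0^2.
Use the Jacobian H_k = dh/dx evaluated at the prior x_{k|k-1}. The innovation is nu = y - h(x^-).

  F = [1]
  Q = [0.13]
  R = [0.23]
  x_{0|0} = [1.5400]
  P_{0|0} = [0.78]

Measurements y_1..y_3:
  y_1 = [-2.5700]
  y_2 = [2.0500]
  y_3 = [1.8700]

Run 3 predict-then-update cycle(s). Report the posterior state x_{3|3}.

step 1: x^-=[1.5400]  P^-=[0.9100]  H_jac=[3.0800]  S=[8.8626]  K=[0.3162]  nu=[-4.9416]  x^+=[-0.0228]  P^+=[0.0236]
step 2: x^-=[-0.0228]  P^-=[0.1536]  H_jac=[-0.0456]  S=[0.2303]  K=[-0.0304]  nu=[2.0495]  x^+=[-0.0851]  P^+=[0.1534]
step 3: x^-=[-0.0851]  P^-=[0.2834]  H_jac=[-0.1701]  S=[0.2382]  K=[-0.2024]  nu=[1.8628]  x^+=[-0.4620]  P^+=[0.2736]

x_post = [-0.4620]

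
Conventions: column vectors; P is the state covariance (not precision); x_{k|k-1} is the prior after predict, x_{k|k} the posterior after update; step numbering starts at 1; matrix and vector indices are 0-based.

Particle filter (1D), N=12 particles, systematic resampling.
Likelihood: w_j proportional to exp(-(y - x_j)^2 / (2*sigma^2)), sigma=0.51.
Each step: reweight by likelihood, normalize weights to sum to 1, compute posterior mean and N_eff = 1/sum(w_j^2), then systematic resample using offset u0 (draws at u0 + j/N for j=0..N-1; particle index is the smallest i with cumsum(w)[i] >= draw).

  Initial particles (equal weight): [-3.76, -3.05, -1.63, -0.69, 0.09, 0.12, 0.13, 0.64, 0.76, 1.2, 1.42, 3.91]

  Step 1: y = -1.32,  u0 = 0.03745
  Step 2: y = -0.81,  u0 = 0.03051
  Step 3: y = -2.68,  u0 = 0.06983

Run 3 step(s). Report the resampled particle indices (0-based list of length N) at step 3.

resampled_idx = [0, 0, 0, 1, 1, 1, 2, 2, 2, 3, 3, 3]

step 1: w=[0.0000, 0.0023, 0.6114, 0.3429, 0.0161, 0.0137, 0.0129, 0.0005, 0.0002, 0.0000, 0.0000, 0.0000]  mean=-1.2352  Neff=2.0323  idx=[2, 2, 2, 2, 2, 2, 2, 3, 3, 3, 3, 3]
step 2: w=[0.0405, 0.0405, 0.0405, 0.0405, 0.0405, 0.0405, 0.0405, 0.1434, 0.1434, 0.1434, 0.1434, 0.1434]  mean=-0.9562  Neff=8.7559  idx=[0, 2, 4, 6, 7, 8, 8, 9, 9, 10, 11, 11]
step 3: w=[0.2480, 0.2480, 0.2480, 0.2480, 0.0010, 0.0010, 0.0010, 0.0010, 0.0010, 0.0010, 0.0010, 0.0010]  mean=-1.6223  Neff=4.0660  idx=[0, 0, 0, 1, 1, 1, 2, 2, 2, 3, 3, 3]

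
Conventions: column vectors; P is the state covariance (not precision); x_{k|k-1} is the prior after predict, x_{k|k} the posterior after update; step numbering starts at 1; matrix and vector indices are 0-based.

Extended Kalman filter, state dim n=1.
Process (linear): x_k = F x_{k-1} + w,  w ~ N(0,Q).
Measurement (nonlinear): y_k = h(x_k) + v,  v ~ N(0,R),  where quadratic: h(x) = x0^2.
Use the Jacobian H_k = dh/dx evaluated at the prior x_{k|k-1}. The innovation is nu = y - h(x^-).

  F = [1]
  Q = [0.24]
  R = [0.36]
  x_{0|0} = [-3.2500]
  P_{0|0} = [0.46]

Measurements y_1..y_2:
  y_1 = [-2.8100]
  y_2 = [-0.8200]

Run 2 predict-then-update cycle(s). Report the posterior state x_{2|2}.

step 1: x^-=[-3.2500]  P^-=[0.7000]  H_jac=[-6.5000]  S=[29.9350]  K=[-0.1520]  nu=[-13.3725]  x^+=[-1.2174]  P^+=[0.0084]
step 2: x^-=[-1.2174]  P^-=[0.2484]  H_jac=[-2.4349]  S=[1.8328]  K=[-0.3300]  nu=[-2.3021]  x^+=[-0.4577]  P^+=[0.0488]

x_post = [-0.4577]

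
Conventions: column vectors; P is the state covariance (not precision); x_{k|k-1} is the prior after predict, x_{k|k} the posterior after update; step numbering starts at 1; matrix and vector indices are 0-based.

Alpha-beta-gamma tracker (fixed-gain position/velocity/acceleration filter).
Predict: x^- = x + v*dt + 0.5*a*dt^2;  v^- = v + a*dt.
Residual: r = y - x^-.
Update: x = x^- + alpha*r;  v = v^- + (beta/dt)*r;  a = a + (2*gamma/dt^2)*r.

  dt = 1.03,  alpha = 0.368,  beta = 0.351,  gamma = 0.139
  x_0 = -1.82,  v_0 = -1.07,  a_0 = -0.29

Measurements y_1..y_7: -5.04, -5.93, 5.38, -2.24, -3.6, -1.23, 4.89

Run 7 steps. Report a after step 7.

step 1: x_pred=-3.0759  r=-1.9641  x^+=-3.7987  v^+=-2.0380  a^+=-0.8047
step 2: x_pred=-6.3247  r=0.3947  x^+=-6.1794  v^+=-2.7323  a^+=-0.7012
step 3: x_pred=-9.3657  r=14.7457  x^+=-3.9393  v^+=1.5704  a^+=3.1627
step 4: x_pred=-0.6441  r=-1.5959  x^+=-1.2314  v^+=4.2842  a^+=2.7446
step 5: x_pred=4.6372  r=-8.2372  x^+=1.6059  v^+=4.3040  a^+=0.5861
step 6: x_pred=6.3499  r=-7.5799  x^+=3.5605  v^+=2.3246  a^+=-1.4002
step 7: x_pred=5.2122  r=-0.3222  x^+=5.0936  v^+=0.7727  a^+=-1.4846

a_post = -1.4846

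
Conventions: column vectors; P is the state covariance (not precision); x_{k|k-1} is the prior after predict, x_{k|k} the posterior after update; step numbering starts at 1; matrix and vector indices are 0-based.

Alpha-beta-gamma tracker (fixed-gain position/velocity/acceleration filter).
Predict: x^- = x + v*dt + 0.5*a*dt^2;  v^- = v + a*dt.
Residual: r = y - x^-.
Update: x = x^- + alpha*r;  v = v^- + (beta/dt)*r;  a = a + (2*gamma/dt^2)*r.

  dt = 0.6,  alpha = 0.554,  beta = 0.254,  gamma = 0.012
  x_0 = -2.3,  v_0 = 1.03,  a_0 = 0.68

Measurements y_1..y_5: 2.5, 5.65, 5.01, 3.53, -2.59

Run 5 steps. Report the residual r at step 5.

step 1: x_pred=-1.5596  r=4.0596  x^+=0.6894  v^+=3.1566  a^+=0.9506
step 2: x_pred=2.7545  r=2.8955  x^+=4.3586  v^+=4.9527  a^+=1.1437
step 3: x_pred=7.5361  r=-2.5261  x^+=6.1366  v^+=4.5695  a^+=0.9753
step 4: x_pred=9.0539  r=-5.5239  x^+=5.9937  v^+=2.8163  a^+=0.6070
step 5: x_pred=7.7927  r=-10.3827  x^+=2.0407  v^+=-1.2149  a^+=-0.0852

resid = -10.3827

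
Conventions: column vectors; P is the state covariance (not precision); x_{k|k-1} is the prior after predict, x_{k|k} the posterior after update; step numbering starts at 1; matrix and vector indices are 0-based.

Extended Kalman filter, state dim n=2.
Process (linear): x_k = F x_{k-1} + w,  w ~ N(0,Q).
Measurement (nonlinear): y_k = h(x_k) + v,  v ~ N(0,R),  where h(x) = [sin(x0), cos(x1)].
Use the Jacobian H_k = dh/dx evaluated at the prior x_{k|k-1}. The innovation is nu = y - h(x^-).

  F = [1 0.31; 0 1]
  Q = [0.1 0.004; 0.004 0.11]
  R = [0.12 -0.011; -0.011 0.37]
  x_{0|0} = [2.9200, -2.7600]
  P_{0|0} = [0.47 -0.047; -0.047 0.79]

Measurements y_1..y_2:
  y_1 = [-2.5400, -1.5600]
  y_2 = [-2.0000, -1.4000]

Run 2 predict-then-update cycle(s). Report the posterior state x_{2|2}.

step 1: x^-=[2.0644, -2.7600]  P^-=[0.6168 0.2019; 0.2019 0.9000]  H_jac=[-0.4738 0.0000; 0.0000 0.3724]  S=[0.2585 -0.0466; -0.0466 0.4948]  K=[-1.1223 0.0462; -0.2522 0.6536]  nu=[-3.4206, -0.6319]  x^+=[5.8743, -2.3103]  P^+=[0.2853 0.0791; 0.0791 0.6568]
step 2: x^-=[5.1581, -2.3103]  P^-=[0.4975 0.2867; 0.2867 0.7668]  H_jac=[0.4311 0.0000; 0.0000 0.7388]  S=[0.2125 0.0803; 0.0803 0.7886]  K=[0.9443 0.1724; 0.3225 0.6856]  nu=[-1.0977, -0.7261]  x^+=[3.9964, -3.1621]  P^+=[0.2584 0.0723; 0.0723 0.3385]

x_post = [3.9964, -3.1621]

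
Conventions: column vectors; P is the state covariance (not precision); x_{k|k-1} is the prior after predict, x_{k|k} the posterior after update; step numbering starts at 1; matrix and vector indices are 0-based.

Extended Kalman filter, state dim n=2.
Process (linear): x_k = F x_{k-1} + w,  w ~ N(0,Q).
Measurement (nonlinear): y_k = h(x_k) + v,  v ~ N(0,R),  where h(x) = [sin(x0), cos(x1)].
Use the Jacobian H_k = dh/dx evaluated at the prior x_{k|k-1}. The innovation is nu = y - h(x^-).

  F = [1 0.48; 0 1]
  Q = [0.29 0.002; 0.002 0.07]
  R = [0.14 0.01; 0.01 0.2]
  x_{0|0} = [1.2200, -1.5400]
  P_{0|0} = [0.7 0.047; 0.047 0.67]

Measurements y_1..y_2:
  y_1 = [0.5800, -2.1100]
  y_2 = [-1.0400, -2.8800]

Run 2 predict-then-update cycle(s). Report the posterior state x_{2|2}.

step 1: x^-=[0.4808, -1.5400]  P^-=[1.1895 0.3706; 0.3706 0.7400]  H_jac=[0.8866 0.0000; 0.0000 0.9995]  S=[1.0751 0.3384; 0.3384 0.9393]  K=[0.9665 0.0461; 0.0651 0.7640]  nu=[0.1175, -2.1408]  x^+=[0.4956, -3.1679]  P^+=[0.1531 0.0189; 0.0189 0.1535]
step 2: x^-=[-1.0250, -3.1679]  P^-=[0.4966 0.0946; 0.0946 0.2235]  H_jac=[0.5191 0.0000; 0.0000 -0.0263]  S=[0.2738 0.0087; 0.0087 0.2002]  K=[0.9432 -0.0535; 0.1805 -0.0372]  nu=[-0.1853, -1.8803]  x^+=[-1.0992, -3.1314]  P^+=[0.2533 0.0480; 0.0480 0.2144]

x_post = [-1.0992, -3.1314]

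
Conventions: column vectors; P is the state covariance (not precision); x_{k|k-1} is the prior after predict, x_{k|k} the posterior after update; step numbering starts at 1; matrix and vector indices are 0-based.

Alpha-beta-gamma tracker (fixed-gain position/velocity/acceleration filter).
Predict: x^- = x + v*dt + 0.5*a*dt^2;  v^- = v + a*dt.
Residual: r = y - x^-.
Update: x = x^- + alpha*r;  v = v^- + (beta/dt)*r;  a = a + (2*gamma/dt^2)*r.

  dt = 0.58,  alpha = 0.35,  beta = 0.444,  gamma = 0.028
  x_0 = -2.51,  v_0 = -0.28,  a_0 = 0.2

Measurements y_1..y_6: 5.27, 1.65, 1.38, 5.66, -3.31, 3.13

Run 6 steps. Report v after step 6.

v_post = -3.9639

step 1: x_pred=-2.6388  r=7.9088  x^+=0.1293  v^+=5.8903  a^+=1.5166
step 2: x_pred=3.8008  r=-2.1508  x^+=3.0480  v^+=5.1235  a^+=1.1585
step 3: x_pred=6.2145  r=-4.8345  x^+=4.5224  v^+=2.0945  a^+=0.3537
step 4: x_pred=5.7967  r=-0.1367  x^+=5.7489  v^+=2.1950  a^+=0.3310
step 5: x_pred=7.0777  r=-10.3877  x^+=3.4420  v^+=-5.5649  a^+=-1.3982
step 6: x_pred=-0.0209  r=3.1509  x^+=1.0819  v^+=-3.9639  a^+=-0.8737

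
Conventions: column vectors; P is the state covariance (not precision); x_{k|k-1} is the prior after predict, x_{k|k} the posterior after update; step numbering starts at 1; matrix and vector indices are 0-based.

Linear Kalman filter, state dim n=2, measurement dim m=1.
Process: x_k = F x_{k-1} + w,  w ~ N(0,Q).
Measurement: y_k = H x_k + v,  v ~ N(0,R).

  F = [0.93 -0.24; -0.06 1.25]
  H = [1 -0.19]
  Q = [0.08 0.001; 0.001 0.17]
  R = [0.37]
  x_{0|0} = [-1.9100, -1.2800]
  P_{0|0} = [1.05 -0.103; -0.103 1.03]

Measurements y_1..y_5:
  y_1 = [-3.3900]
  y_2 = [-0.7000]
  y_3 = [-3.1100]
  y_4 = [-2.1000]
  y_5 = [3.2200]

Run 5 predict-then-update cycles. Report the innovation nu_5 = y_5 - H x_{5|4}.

step 1: x^-=[-1.4691, -1.4854]  P^-=[1.0935 -0.4878; -0.4878 1.7986]  S=[1.7137]  K=[0.6921; -0.4841]  nu=[-2.2031]  x^+=[-2.9939, -0.4190]  P^+=[0.2725 0.0863; 0.0863 1.3971]
step 2: x^-=[-2.6838, -0.3441]  P^-=[0.3576 -0.3317; -0.3317 2.3409]  S=[0.9382]  K=[0.4484; -0.8277]  nu=[1.9184]  x^+=[-1.8237, -1.9319]  P^+=[0.1690 0.0164; 0.0164 1.6983]
step 3: x^-=[-1.2324, -2.3055]  P^-=[0.3167 -0.4986; -0.4986 2.8217]  S=[0.9780]  K=[0.4207; -1.0580]  nu=[-2.3157]  x^+=[-2.2065, 0.1445]  P^+=[0.1436 -0.0633; -0.0633 1.7270]
step 4: x^-=[-2.0867, 0.3130]  P^-=[0.3320 -0.5996; -0.5996 2.8785]  S=[1.0337]  K=[0.4313; -1.1091]  nu=[0.0462]  x^+=[-2.0668, 0.2618]  P^+=[0.1396 -0.1051; -0.1051 1.6068]
step 5: x^-=[-1.9849, 0.4513]  P^-=[0.3402 -0.6125; -0.6125 2.6969]  S=[1.0403]  K=[0.4389; -1.0813]  nu=[5.2907]  x^+=[0.3371, -5.2695]  P^+=[0.1398 -0.1188; -0.1188 1.4805]

innov = [5.2907]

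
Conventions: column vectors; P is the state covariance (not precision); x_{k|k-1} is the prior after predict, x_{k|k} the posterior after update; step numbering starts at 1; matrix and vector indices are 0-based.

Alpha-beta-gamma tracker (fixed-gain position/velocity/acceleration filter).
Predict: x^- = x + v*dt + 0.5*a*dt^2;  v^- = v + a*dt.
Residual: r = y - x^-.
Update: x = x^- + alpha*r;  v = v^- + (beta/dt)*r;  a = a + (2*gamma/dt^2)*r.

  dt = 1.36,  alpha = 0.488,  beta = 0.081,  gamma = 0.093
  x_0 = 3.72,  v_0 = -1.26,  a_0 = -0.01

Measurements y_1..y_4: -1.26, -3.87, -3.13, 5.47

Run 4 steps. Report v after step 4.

v_post = -2.0837

step 1: x_pred=1.9972  r=-3.2572  x^+=0.4077  v^+=-1.4676  a^+=-0.3375
step 2: x_pred=-1.9004  r=-1.9696  x^+=-2.8616  v^+=-2.0440  a^+=-0.5356
step 3: x_pred=-6.1367  r=3.0067  x^+=-4.6694  v^+=-2.5933  a^+=-0.2333
step 4: x_pred=-8.4121  r=13.8821  x^+=-1.6376  v^+=-2.0837  a^+=1.1628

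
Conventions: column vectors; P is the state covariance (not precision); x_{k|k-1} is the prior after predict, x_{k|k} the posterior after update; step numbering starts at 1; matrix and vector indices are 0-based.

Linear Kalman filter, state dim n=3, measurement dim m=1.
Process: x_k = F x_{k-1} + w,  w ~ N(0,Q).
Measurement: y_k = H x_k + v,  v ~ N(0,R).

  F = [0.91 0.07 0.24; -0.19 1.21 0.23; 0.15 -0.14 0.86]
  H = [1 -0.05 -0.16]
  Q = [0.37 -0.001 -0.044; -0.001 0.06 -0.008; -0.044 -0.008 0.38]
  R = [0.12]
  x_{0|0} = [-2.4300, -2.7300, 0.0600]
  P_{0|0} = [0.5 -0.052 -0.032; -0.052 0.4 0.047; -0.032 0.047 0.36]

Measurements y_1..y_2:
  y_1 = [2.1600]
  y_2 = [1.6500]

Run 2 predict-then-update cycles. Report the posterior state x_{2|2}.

step 1: x^-=[-2.3880, -2.8278, 0.0693]  P^-=[0.7877 -0.0811 0.0758; -0.0811 0.7356 0.0219; 0.0758 0.0219 0.6480]  S=[0.9104]  K=[0.8564; -0.1333; -0.0319]  nu=[4.4177]  x^+=[1.3954, -3.4168, -0.0714]  P^+=[0.1200 0.0229 0.1006; 0.0229 0.7194 0.0180; 0.1006 0.0180 0.6470]
step 2: x^-=[1.0135, -4.4159, 0.6262]  P^-=[0.5576 0.1218 0.1790; 0.1218 1.1426 0.0047; 0.1790 0.0047 0.8960]  S=[0.6340]  K=[0.8247; 0.1008; 0.0559]  nu=[0.5159]  x^+=[1.4390, -4.3639, 0.6551]  P^+=[0.1264 0.0691 0.1498; 0.0691 1.1362 0.0011; 0.1498 0.0011 0.8940]

x_post = [1.4390, -4.3639, 0.6551]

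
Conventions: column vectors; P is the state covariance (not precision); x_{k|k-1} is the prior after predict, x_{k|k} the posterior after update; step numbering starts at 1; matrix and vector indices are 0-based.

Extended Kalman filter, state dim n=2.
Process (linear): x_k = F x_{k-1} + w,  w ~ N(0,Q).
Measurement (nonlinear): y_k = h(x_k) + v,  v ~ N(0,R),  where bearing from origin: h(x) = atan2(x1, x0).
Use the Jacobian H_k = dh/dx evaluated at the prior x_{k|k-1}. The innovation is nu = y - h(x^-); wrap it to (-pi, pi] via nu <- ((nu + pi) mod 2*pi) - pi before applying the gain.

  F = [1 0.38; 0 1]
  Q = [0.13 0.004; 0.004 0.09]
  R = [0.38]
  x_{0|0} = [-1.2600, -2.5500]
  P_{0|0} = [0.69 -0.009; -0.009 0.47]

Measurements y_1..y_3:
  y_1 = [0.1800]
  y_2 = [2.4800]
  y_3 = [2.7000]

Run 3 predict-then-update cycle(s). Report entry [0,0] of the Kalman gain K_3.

K[0,0] = 0.1971

step 1: x^-=[-2.2290, -2.5500]  P^-=[0.8810 0.1736; 0.1736 0.5600]  H_jac=[0.2223 -0.1943]  S=[0.4297]  K=[0.3773; -0.1634]  nu=[2.4691]  x^+=[-1.2974, -2.9535]  P^+=[0.8199 0.2001; 0.2001 0.5485]
step 2: x^-=[-2.4197, -2.9535]  P^-=[1.1811 0.4125; 0.4125 0.6385]  H_jac=[0.2026 -0.1660]  S=[0.4183]  K=[0.4083; -0.0536]  nu=[-1.5460]  x^+=[-3.0510, -2.8707]  P^+=[1.1114 0.4217; 0.4217 0.6373]
step 3: x^-=[-4.1419, -2.8707]  P^-=[1.6539 0.6679; 0.6679 0.7273]  H_jac=[0.1130 -0.1631]  S=[0.3959]  K=[0.1971; -0.1089]  nu=[-1.0477]  x^+=[-4.3484, -2.7566]  P^+=[1.6385 0.6764; 0.6764 0.7226]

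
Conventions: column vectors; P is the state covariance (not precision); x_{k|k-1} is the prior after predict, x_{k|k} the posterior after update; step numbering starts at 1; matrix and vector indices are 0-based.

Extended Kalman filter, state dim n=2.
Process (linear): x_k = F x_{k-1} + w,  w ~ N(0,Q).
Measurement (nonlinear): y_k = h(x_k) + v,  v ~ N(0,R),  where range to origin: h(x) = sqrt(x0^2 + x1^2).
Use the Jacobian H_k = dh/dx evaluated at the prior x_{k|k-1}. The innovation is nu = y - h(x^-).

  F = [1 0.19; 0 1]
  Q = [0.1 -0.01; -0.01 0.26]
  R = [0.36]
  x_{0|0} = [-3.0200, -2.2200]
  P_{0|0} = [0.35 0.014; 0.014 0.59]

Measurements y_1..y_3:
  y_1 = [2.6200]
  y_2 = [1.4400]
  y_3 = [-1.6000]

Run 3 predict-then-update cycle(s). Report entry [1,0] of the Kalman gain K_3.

step 1: x^-=[-3.4418, -2.2200]  P^-=[0.4766 0.1161; 0.1161 0.8500]  H_jac=[-0.8404 -0.5420]  S=[1.0521]  K=[-0.4405; -0.5307]  nu=[-1.4757]  x^+=[-2.7918, -1.4369]  P^+=[0.2725 -0.1298; -0.1298 0.5537]
step 2: x^-=[-3.0648, -1.4369]  P^-=[0.3431 -0.0346; -0.0346 0.8137]  H_jac=[-0.9054 -0.4245]  S=[0.7613]  K=[-0.3888; -0.4126]  nu=[-1.9449]  x^+=[-2.3087, -0.6345]  P^+=[0.2281 -0.1567; -0.1567 0.6842]
step 3: x^-=[-2.4292, -0.6345]  P^-=[0.2932 -0.0367; -0.0367 0.9442]  H_jac=[-0.9675 -0.2527]  S=[0.6768]  K=[-0.4054; -0.3000]  nu=[-4.1107]  x^+=[-0.7627, 0.5988]  P^+=[0.1820 -0.1191; -0.1191 0.8832]

K[1,0] = -0.3000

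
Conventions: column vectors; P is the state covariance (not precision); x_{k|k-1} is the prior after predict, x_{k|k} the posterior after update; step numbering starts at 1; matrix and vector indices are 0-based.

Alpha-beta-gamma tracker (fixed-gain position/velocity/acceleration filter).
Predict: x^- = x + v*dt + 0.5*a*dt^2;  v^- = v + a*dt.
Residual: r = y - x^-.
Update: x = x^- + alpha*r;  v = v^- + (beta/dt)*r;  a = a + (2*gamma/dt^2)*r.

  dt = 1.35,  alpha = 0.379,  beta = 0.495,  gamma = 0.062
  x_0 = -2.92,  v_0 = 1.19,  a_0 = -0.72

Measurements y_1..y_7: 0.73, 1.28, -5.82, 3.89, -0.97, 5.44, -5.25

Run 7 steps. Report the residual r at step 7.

step 1: x_pred=-1.9696  r=2.6996  x^+=-0.9465  v^+=1.2079  a^+=-0.5363
step 2: x_pred=0.1954  r=1.0846  x^+=0.6065  v^+=0.8815  a^+=-0.4625
step 3: x_pred=1.3750  r=-7.1950  x^+=-1.3519  v^+=-2.3811  a^+=-0.9521
step 4: x_pred=-5.4339  r=9.3239  x^+=-1.9002  v^+=-0.2476  a^+=-0.3177
step 5: x_pred=-2.5239  r=1.5539  x^+=-1.9350  v^+=-0.1067  a^+=-0.2120
step 6: x_pred=-2.2722  r=7.7122  x^+=0.6507  v^+=2.4350  a^+=0.3128
step 7: x_pred=4.2229  r=-9.4729  x^+=0.6327  v^+=-0.6162  a^+=-0.3318

resid = -9.4729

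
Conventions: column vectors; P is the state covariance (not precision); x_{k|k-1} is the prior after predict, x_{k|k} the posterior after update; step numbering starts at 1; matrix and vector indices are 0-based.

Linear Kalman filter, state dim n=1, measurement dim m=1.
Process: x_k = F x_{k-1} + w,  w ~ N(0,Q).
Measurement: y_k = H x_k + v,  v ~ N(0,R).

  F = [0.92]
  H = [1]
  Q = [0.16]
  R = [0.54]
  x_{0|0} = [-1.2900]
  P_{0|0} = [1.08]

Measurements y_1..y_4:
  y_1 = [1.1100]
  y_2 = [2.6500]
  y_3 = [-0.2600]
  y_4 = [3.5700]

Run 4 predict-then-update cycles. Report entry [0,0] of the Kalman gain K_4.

step 1: x^-=[-1.1868]  P^-=[1.0741]  S=[1.6141]  K=[0.6655]  nu=[2.2968]  x^+=[0.3416]  P^+=[0.3593]
step 2: x^-=[0.3143]  P^-=[0.4641]  S=[1.0041]  K=[0.4622]  nu=[2.3357]  x^+=[1.3939]  P^+=[0.2496]
step 3: x^-=[1.2824]  P^-=[0.3713]  S=[0.9113]  K=[0.4074]  nu=[-1.5424]  x^+=[0.6540]  P^+=[0.2200]
step 4: x^-=[0.6017]  P^-=[0.3462]  S=[0.8862]  K=[0.3907]  nu=[2.9683]  x^+=[1.7613]  P^+=[0.2110]

K[0,0] = 0.3907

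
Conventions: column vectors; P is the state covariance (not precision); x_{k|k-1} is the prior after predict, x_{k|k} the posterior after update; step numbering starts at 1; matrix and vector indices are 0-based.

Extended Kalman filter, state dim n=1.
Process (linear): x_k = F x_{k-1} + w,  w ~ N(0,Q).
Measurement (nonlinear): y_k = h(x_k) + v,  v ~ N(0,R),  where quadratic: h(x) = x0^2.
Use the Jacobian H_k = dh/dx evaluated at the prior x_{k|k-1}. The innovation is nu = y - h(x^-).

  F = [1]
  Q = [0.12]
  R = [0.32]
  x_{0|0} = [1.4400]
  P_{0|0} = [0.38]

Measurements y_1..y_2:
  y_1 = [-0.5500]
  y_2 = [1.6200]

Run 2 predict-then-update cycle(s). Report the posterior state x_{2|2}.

x_post = [1.0287]

step 1: x^-=[1.4400]  P^-=[0.5000]  H_jac=[2.8800]  S=[4.4672]  K=[0.3223]  nu=[-2.6236]  x^+=[0.5943]  P^+=[0.0358]
step 2: x^-=[0.5943]  P^-=[0.1558]  H_jac=[1.1886]  S=[0.5401]  K=[0.3429]  nu=[1.2668]  x^+=[1.0287]  P^+=[0.0923]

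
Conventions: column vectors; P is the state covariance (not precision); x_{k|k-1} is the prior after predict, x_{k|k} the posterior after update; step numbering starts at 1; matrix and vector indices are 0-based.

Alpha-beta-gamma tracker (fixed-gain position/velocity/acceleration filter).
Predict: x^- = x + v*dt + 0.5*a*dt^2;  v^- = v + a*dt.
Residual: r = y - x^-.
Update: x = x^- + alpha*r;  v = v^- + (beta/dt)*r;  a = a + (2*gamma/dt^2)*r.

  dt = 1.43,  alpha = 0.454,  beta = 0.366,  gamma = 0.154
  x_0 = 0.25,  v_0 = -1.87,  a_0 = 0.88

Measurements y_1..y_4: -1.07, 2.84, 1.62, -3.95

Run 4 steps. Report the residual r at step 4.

step 1: x_pred=-1.5243  r=0.4543  x^+=-1.3181  v^+=-0.4953  a^+=0.9484
step 2: x_pred=-1.0566  r=3.8966  x^+=0.7124  v^+=1.8583  a^+=1.5353
step 3: x_pred=4.9396  r=-3.3196  x^+=3.4325  v^+=3.2042  a^+=1.0354
step 4: x_pred=9.0731  r=-13.0231  x^+=3.1606  v^+=1.3516  a^+=-0.9262

resid = -13.0231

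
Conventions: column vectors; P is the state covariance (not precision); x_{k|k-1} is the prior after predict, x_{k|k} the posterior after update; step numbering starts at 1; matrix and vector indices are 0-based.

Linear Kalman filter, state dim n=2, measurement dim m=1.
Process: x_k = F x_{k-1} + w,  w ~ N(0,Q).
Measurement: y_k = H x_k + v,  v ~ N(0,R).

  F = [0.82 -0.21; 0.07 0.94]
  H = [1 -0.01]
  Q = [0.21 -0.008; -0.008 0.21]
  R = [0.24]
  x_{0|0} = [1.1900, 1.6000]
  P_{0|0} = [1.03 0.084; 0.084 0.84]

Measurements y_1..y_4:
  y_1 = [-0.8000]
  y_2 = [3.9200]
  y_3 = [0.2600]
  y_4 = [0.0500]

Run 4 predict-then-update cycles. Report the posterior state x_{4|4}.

step 1: x^-=[0.6398, 1.5873]  P^-=[0.9107 -0.0512; -0.0512 0.9683]  S=[1.1518]  K=[0.7911; -0.0528]  nu=[-1.4239]  x^+=[-0.4867, 1.6625]  P^+=[0.1898 -0.0030; -0.0030 0.9651]
step 2: x^-=[-0.7482, 1.5287]  P^-=[0.3812 -0.1899; -0.1899 1.0633]  S=[0.6252]  K=[0.6129; -0.3208]  nu=[4.6835]  x^+=[2.1222, 0.0263]  P^+=[0.1464 -0.0670; -0.0670 0.9990]
step 3: x^-=[1.7347, 0.1733]  P^-=[0.3756 -0.2475; -0.2475 1.0846]  S=[0.6206]  K=[0.6091; -0.4162]  nu=[-1.4730]  x^+=[0.8375, 0.7863]  P^+=[0.1453 -0.0901; -0.0901 0.9771]
step 4: x^-=[0.5216, 0.7978]  P^-=[0.3818 -0.2607; -0.2607 1.0622]  S=[0.6271]  K=[0.6130; -0.4326]  nu=[-0.4636]  x^+=[0.2374, 0.9983]  P^+=[0.1462 -0.0944; -0.0944 0.9449]

x_post = [0.2374, 0.9983]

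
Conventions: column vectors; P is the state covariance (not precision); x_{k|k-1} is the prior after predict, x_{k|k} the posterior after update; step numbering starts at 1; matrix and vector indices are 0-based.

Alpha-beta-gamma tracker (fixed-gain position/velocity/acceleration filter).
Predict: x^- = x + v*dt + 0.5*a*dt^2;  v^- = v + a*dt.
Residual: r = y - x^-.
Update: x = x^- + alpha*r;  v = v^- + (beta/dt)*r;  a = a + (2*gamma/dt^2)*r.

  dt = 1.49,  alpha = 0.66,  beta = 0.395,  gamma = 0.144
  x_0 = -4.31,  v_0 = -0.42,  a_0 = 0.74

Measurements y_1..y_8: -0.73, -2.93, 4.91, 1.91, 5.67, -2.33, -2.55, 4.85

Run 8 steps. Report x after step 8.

step 1: x_pred=-4.1144  r=3.3844  x^+=-1.8807  v^+=1.5798  a^+=1.1790
step 2: x_pred=1.7820  r=-4.7120  x^+=-1.3279  v^+=2.0874  a^+=0.5678
step 3: x_pred=2.4126  r=2.4974  x^+=4.0609  v^+=3.5955  a^+=0.8918
step 4: x_pred=10.4080  r=-8.4980  x^+=4.7993  v^+=2.6713  a^+=-0.2106
step 5: x_pred=8.5458  r=-2.8758  x^+=6.6478  v^+=1.5951  a^+=-0.5837
step 6: x_pred=8.3765  r=-10.7065  x^+=1.3102  v^+=-2.1129  a^+=-1.9726
step 7: x_pred=-4.0277  r=1.4777  x^+=-3.0524  v^+=-4.6603  a^+=-1.7809
step 8: x_pred=-11.9732  r=16.8232  x^+=-0.8699  v^+=-2.8540  a^+=0.4015

x_post = -0.8699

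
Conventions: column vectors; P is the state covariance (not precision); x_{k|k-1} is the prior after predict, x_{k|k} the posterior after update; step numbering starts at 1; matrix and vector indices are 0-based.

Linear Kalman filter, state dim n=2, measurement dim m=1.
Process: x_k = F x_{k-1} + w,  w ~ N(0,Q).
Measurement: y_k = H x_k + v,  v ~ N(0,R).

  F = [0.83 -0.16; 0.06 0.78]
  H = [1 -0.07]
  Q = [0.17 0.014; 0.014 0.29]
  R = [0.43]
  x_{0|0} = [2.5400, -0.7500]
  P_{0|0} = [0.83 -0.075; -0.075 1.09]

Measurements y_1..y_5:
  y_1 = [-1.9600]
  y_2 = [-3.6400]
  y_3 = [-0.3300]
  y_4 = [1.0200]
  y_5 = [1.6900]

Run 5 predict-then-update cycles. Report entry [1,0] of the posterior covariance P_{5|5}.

step 1: x^-=[2.2282, -0.4326]  P^-=[0.7896 -0.1285; -0.1285 0.9491]  S=[1.2423]  K=[0.6429; -0.1569]  nu=[-4.2185]  x^+=[-0.4837, 0.2295]  P^+=[0.2762 -0.0032; -0.0032 0.9185]
step 2: x^-=[-0.4382, 0.1500]  P^-=[0.3846 -0.0889; -0.0889 0.8495]  S=[0.8313]  K=[0.4702; -0.1785]  nu=[-3.1913]  x^+=[-1.9388, 0.7196]  P^+=[0.2009 -0.0191; -0.0191 0.8230]
step 3: x^-=[-1.7243, 0.4450]  P^-=[0.3345 -0.0909; -0.0909 0.7897]  S=[0.7811]  K=[0.4364; -0.1872]  nu=[1.4255]  x^+=[-1.1023, 0.1782]  P^+=[0.1858 -0.0271; -0.0271 0.7623]
step 4: x^-=[-0.9434, 0.0728]  P^-=[0.3247 -0.0892; -0.0892 0.7519]  S=[0.7709]  K=[0.4293; -0.1840]  nu=[1.9685]  x^+=[-0.0983, -0.2893]  P^+=[0.1826 -0.0283; -0.0283 0.7258]
step 5: x^-=[-0.0353, -0.2316]  P^-=[0.3219 -0.0855; -0.0855 0.7296]  S=[0.7675]  K=[0.4272; -0.1780]  nu=[1.7091]  x^+=[0.6949, -0.5358]  P^+=[0.1818 -0.0272; -0.0272 0.7053]

P_post[1,0] = -0.0272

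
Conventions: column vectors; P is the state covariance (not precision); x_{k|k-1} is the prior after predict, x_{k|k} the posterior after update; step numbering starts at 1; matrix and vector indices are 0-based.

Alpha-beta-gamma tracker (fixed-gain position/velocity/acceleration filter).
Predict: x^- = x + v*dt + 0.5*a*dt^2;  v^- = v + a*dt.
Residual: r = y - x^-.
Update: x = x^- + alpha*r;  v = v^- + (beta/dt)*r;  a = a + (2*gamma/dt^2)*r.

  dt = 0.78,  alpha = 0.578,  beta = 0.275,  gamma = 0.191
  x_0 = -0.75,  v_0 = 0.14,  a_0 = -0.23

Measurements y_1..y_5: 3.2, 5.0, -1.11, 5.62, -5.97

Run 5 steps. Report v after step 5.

v_post = -3.9841

step 1: x_pred=-0.7108  r=3.9108  x^+=1.5497  v^+=1.3394  a^+=2.2255
step 2: x_pred=3.2714  r=1.7286  x^+=4.2705  v^+=3.6847  a^+=3.3108
step 3: x_pred=8.1518  r=-9.2618  x^+=2.7985  v^+=3.0018  a^+=-2.5044
step 4: x_pred=4.3780  r=1.2420  x^+=5.0959  v^+=1.4863  a^+=-1.7246
step 5: x_pred=5.7305  r=-11.7005  x^+=-1.0324  v^+=-3.9841  a^+=-9.0711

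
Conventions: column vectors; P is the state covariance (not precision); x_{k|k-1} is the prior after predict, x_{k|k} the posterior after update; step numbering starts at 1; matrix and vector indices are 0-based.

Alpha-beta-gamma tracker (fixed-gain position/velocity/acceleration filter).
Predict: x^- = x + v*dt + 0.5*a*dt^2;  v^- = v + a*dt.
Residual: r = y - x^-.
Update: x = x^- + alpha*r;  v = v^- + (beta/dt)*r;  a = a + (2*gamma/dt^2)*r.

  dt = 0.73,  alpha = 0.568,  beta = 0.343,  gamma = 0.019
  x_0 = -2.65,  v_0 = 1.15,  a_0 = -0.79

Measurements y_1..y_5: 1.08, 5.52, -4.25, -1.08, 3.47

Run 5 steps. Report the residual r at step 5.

resid = 6.3698

step 1: x_pred=-2.0210  r=3.1010  x^+=-0.2596  v^+=2.0303  a^+=-0.5689
step 2: x_pred=1.0709  r=4.4491  x^+=3.5980  v^+=3.7055  a^+=-0.2516
step 3: x_pred=6.2360  r=-10.4860  x^+=0.2799  v^+=-1.4051  a^+=-0.9994
step 4: x_pred=-1.0121  r=-0.0679  x^+=-1.0507  v^+=-2.1666  a^+=-1.0042
step 5: x_pred=-2.8998  r=6.3698  x^+=0.7182  v^+=0.0933  a^+=-0.5500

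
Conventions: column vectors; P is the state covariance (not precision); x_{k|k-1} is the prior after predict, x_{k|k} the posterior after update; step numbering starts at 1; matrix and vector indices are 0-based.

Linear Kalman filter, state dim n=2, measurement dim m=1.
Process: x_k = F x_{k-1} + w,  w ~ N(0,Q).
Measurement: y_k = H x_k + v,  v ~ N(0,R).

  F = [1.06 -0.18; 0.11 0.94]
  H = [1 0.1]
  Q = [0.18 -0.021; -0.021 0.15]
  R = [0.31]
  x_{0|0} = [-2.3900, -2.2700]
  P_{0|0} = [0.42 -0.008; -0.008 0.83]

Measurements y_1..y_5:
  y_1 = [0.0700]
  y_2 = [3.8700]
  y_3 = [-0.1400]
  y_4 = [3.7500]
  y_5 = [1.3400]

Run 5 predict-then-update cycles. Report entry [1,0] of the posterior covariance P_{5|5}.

step 1: x^-=[-2.1248, -2.3967]  P^-=[0.6819 -0.1203; -0.1203 0.8868]  S=[0.9767]  K=[0.6858; -0.0323]  nu=[2.4345]  x^+=[-0.4552, -2.4755]  P^+=[0.2225 -0.0986; -0.0986 0.8858]
step 2: x^-=[-0.0369, -2.3770]  P^-=[0.4963 -0.2412; -0.2412 0.9150]  S=[0.7672]  K=[0.6154; -0.1952]  nu=[4.1446]  x^+=[2.5139, -3.1859]  P^+=[0.2057 -0.1491; -0.1491 0.8858]
step 3: x^-=[3.2382, -2.7182]  P^-=[0.4967 -0.2925; -0.2925 0.9043]  S=[0.7573]  K=[0.6173; -0.2668]  nu=[-3.1064]  x^+=[1.3206, -1.8894]  P^+=[0.2081 -0.1678; -0.1678 0.8504]
step 4: x^-=[1.7399, -1.6308]  P^-=[0.5054 -0.3044; -0.3044 0.8692]  S=[0.7632]  K=[0.6223; -0.2850]  nu=[2.1731]  x^+=[3.0924, -2.2501]  P^+=[0.2098 -0.1691; -0.1691 0.8073]
step 5: x^-=[3.6829, -1.7750]  P^-=[0.5064 -0.2982; -0.2982 0.8309]  S=[0.7651]  K=[0.6229; -0.2812]  nu=[-2.1654]  x^+=[2.3340, -1.1660]  P^+=[0.2095 -0.1642; -0.1642 0.7704]

P_post[1,0] = -0.1642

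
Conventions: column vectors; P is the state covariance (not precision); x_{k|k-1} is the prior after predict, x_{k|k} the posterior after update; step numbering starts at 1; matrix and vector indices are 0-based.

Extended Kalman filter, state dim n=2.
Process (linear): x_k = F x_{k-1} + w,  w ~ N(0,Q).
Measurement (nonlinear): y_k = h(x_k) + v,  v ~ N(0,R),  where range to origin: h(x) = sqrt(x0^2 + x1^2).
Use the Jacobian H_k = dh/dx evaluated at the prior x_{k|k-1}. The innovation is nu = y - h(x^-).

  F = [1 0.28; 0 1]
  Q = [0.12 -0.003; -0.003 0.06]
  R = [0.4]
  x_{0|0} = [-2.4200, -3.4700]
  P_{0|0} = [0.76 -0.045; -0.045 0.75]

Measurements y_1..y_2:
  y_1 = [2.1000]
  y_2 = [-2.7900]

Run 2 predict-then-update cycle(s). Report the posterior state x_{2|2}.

x_post = [0.1022, -0.1341]

step 1: x^-=[-3.3916, -3.4700]  P^-=[0.9136 0.1620; 0.1620 0.8100]  H_jac=[-0.6990 -0.7151]  S=[1.4226]  K=[-0.5303; -0.4868]  nu=[-2.7522]  x^+=[-1.9320, -2.1303]  P^+=[0.5135 -0.2053; -0.2053 0.4729]
step 2: x^-=[-2.5285, -2.1303]  P^-=[0.5556 -0.0758; -0.0758 0.5329]  H_jac=[-0.7648 -0.6443]  S=[0.8714]  K=[-0.4315; -0.3274]  nu=[-6.0962]  x^+=[0.1022, -0.1341]  P^+=[0.3933 -0.1990; -0.1990 0.4395]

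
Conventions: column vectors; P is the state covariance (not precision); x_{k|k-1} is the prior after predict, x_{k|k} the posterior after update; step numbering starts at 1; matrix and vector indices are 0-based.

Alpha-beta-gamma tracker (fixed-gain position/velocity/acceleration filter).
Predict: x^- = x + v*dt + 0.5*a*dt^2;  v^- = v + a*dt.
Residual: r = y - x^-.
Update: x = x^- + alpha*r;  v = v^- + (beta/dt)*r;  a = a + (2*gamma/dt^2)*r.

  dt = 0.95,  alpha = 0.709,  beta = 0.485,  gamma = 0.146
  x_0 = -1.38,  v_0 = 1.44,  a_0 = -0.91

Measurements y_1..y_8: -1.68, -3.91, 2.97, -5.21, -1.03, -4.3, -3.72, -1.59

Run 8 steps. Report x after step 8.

x_post = -2.4524

step 1: x_pred=-0.4226  r=-1.2574  x^+=-1.3141  v^+=-0.0664  a^+=-1.3168
step 2: x_pred=-1.9714  r=-1.9386  x^+=-3.3459  v^+=-2.3071  a^+=-1.9440
step 3: x_pred=-6.4149  r=9.3849  x^+=0.2390  v^+=0.6373  a^+=1.0924
step 4: x_pred=1.3374  r=-6.5474  x^+=-3.3047  v^+=-1.6675  a^+=-1.0260
step 5: x_pred=-5.3519  r=4.3219  x^+=-2.2877  v^+=-0.4358  a^+=0.3723
step 6: x_pred=-2.5337  r=-1.7663  x^+=-3.7860  v^+=-0.9839  a^+=-0.1992
step 7: x_pred=-4.8105  r=1.0905  x^+=-4.0373  v^+=-0.6163  a^+=0.1537
step 8: x_pred=-4.5535  r=2.9635  x^+=-2.4524  v^+=1.0426  a^+=1.1125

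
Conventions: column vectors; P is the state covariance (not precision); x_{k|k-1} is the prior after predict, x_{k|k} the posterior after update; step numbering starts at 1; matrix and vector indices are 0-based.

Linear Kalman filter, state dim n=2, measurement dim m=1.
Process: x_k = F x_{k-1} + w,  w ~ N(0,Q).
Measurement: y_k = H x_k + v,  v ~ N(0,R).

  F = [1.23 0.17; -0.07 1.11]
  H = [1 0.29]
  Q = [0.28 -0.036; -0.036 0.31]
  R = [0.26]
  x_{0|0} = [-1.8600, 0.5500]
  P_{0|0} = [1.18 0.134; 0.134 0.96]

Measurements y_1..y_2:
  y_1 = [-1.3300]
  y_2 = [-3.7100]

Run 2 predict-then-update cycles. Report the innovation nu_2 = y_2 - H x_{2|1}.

innov = [-2.1514]

step 1: x^-=[-2.1943, 0.7407]  P^-=[2.1490 0.2249; 0.2249 1.4778]  S=[2.6637]  K=[0.8313; 0.2453]  nu=[0.6495]  x^+=[-1.6544, 0.9000]  P^+=[0.3084 -0.3183; -0.3183 1.3175]
step 2: x^-=[-1.8819, 1.1148]  P^-=[0.6516 -0.2447; -0.2447 1.9842]  S=[0.9365]  K=[0.6200; 0.3531]  nu=[-2.1514]  x^+=[-3.2157, 0.3551]  P^+=[0.2916 -0.4497; -0.4497 1.8674]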